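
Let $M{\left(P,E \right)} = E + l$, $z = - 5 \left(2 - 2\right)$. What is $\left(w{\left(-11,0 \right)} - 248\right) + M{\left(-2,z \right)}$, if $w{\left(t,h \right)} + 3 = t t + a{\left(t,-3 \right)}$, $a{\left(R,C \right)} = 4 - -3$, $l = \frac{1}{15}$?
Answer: $- \frac{1844}{15} \approx -122.93$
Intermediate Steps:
$l = \frac{1}{15} \approx 0.066667$
$a{\left(R,C \right)} = 7$ ($a{\left(R,C \right)} = 4 + 3 = 7$)
$w{\left(t,h \right)} = 4 + t^{2}$ ($w{\left(t,h \right)} = -3 + \left(t t + 7\right) = -3 + \left(t^{2} + 7\right) = -3 + \left(7 + t^{2}\right) = 4 + t^{2}$)
$z = 0$ ($z = \left(-5\right) 0 = 0$)
$M{\left(P,E \right)} = \frac{1}{15} + E$ ($M{\left(P,E \right)} = E + \frac{1}{15} = \frac{1}{15} + E$)
$\left(w{\left(-11,0 \right)} - 248\right) + M{\left(-2,z \right)} = \left(\left(4 + \left(-11\right)^{2}\right) - 248\right) + \left(\frac{1}{15} + 0\right) = \left(\left(4 + 121\right) - 248\right) + \frac{1}{15} = \left(125 - 248\right) + \frac{1}{15} = -123 + \frac{1}{15} = - \frac{1844}{15}$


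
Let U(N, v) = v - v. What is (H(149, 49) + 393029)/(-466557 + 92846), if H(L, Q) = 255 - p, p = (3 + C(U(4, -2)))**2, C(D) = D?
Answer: -393275/373711 ≈ -1.0524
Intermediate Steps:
U(N, v) = 0
p = 9 (p = (3 + 0)**2 = 3**2 = 9)
H(L, Q) = 246 (H(L, Q) = 255 - 1*9 = 255 - 9 = 246)
(H(149, 49) + 393029)/(-466557 + 92846) = (246 + 393029)/(-466557 + 92846) = 393275/(-373711) = 393275*(-1/373711) = -393275/373711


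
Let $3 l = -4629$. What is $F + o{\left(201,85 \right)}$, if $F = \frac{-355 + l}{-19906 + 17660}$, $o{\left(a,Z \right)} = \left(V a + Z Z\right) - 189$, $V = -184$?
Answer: $- \frac{33630655}{1123} \approx -29947.0$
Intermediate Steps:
$l = -1543$ ($l = \frac{1}{3} \left(-4629\right) = -1543$)
$o{\left(a,Z \right)} = -189 + Z^{2} - 184 a$ ($o{\left(a,Z \right)} = \left(- 184 a + Z Z\right) - 189 = \left(- 184 a + Z^{2}\right) - 189 = \left(Z^{2} - 184 a\right) - 189 = -189 + Z^{2} - 184 a$)
$F = \frac{949}{1123}$ ($F = \frac{-355 - 1543}{-19906 + 17660} = - \frac{1898}{-2246} = \left(-1898\right) \left(- \frac{1}{2246}\right) = \frac{949}{1123} \approx 0.84506$)
$F + o{\left(201,85 \right)} = \frac{949}{1123} - \left(37173 - 7225\right) = \frac{949}{1123} - 29948 = - \frac{33630655}{1123}$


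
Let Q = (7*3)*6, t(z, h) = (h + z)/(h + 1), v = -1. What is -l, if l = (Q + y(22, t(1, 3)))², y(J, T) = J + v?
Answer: -21609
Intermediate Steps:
t(z, h) = (h + z)/(1 + h)
Q = 126 (Q = 21*6 = 126)
y(J, T) = -1 + J (y(J, T) = J - 1 = -1 + J)
l = 21609 (l = (126 + (-1 + 22))² = (126 + 21)² = 147² = 21609)
-l = -1*21609 = -21609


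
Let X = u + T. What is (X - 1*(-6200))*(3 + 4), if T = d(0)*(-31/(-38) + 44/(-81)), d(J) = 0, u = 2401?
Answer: 60207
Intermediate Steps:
T = 0 (T = 0*(-31/(-38) + 44/(-81)) = 0*(-31*(-1/38) + 44*(-1/81)) = 0*(31/38 - 44/81) = 0*(839/3078) = 0)
X = 2401 (X = 2401 + 0 = 2401)
(X - 1*(-6200))*(3 + 4) = (2401 - 1*(-6200))*(3 + 4) = (2401 + 6200)*7 = 8601*7 = 60207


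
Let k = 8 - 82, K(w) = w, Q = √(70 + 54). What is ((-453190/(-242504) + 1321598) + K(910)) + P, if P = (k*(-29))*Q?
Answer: 160356966611/121252 + 4292*√31 ≈ 1.3464e+6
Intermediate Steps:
Q = 2*√31 (Q = √124 = 2*√31 ≈ 11.136)
k = -74
P = 4292*√31 (P = (-74*(-29))*(2*√31) = 2146*(2*√31) = 4292*√31 ≈ 23897.)
((-453190/(-242504) + 1321598) + K(910)) + P = ((-453190/(-242504) + 1321598) + 910) + 4292*√31 = ((-453190*(-1/242504) + 1321598) + 910) + 4292*√31 = ((226595/121252 + 1321598) + 910) + 4292*√31 = (160246627291/121252 + 910) + 4292*√31 = 160356966611/121252 + 4292*√31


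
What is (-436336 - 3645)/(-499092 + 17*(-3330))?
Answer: 439981/555702 ≈ 0.79176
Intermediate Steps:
(-436336 - 3645)/(-499092 + 17*(-3330)) = -439981/(-499092 - 56610) = -439981/(-555702) = -439981*(-1/555702) = 439981/555702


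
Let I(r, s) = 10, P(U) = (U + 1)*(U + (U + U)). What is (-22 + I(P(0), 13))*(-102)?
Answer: 1224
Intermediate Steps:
P(U) = 3*U*(1 + U) (P(U) = (1 + U)*(U + 2*U) = (1 + U)*(3*U) = 3*U*(1 + U))
(-22 + I(P(0), 13))*(-102) = (-22 + 10)*(-102) = -12*(-102) = 1224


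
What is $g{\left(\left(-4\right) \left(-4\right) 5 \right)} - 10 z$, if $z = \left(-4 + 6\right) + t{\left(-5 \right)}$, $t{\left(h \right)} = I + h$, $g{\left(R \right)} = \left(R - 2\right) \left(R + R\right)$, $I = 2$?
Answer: $12490$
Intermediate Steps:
$g{\left(R \right)} = 2 R \left(-2 + R\right)$ ($g{\left(R \right)} = \left(-2 + R\right) 2 R = 2 R \left(-2 + R\right)$)
$t{\left(h \right)} = 2 + h$
$z = -1$ ($z = \left(-4 + 6\right) + \left(2 - 5\right) = 2 - 3 = -1$)
$g{\left(\left(-4\right) \left(-4\right) 5 \right)} - 10 z = 2 \left(-4\right) \left(-4\right) 5 \left(-2 + \left(-4\right) \left(-4\right) 5\right) - -10 = 2 \cdot 16 \cdot 5 \left(-2 + 16 \cdot 5\right) + 10 = 2 \cdot 80 \left(-2 + 80\right) + 10 = 2 \cdot 80 \cdot 78 + 10 = 12480 + 10 = 12490$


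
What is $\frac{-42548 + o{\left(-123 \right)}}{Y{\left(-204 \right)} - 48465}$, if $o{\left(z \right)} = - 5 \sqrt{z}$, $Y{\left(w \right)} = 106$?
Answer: $\frac{42548}{48359} + \frac{5 i \sqrt{123}}{48359} \approx 0.87984 + 0.0011467 i$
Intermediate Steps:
$\frac{-42548 + o{\left(-123 \right)}}{Y{\left(-204 \right)} - 48465} = \frac{-42548 - 5 \sqrt{-123}}{106 - 48465} = \frac{-42548 - 5 i \sqrt{123}}{-48359} = \left(-42548 - 5 i \sqrt{123}\right) \left(- \frac{1}{48359}\right) = \frac{42548}{48359} + \frac{5 i \sqrt{123}}{48359}$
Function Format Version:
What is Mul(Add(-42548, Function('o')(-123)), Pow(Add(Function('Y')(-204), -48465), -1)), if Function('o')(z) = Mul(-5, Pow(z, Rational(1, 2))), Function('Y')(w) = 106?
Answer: Add(Rational(42548, 48359), Mul(Rational(5, 48359), I, Pow(123, Rational(1, 2)))) ≈ Add(0.87984, Mul(0.0011467, I))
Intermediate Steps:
Mul(Add(-42548, Function('o')(-123)), Pow(Add(Function('Y')(-204), -48465), -1)) = Mul(Add(-42548, Mul(-5, Pow(-123, Rational(1, 2)))), Pow(Add(106, -48465), -1)) = Mul(Add(-42548, Mul(-5, Mul(I, Pow(123, Rational(1, 2))))), Pow(-48359, -1)) = Mul(Add(-42548, Mul(-5, I, Pow(123, Rational(1, 2)))), Rational(-1, 48359)) = Add(Rational(42548, 48359), Mul(Rational(5, 48359), I, Pow(123, Rational(1, 2))))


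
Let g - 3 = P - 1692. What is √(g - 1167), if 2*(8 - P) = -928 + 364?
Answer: I*√2566 ≈ 50.656*I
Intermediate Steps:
P = 290 (P = 8 - (-928 + 364)/2 = 8 - ½*(-564) = 8 + 282 = 290)
g = -1399 (g = 3 + (290 - 1692) = 3 - 1402 = -1399)
√(g - 1167) = √(-1399 - 1167) = √(-2566) = I*√2566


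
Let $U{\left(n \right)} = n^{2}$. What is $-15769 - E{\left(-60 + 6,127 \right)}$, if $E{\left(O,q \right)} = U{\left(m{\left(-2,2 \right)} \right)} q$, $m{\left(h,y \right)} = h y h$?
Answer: $-23897$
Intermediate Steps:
$m{\left(h,y \right)} = y h^{2}$
$E{\left(O,q \right)} = 64 q$ ($E{\left(O,q \right)} = \left(2 \left(-2\right)^{2}\right)^{2} q = \left(2 \cdot 4\right)^{2} q = 8^{2} q = 64 q$)
$-15769 - E{\left(-60 + 6,127 \right)} = -15769 - 64 \cdot 127 = -15769 - 8128 = -23897$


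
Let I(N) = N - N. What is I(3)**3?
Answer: 0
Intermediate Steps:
I(N) = 0
I(3)**3 = 0**3 = 0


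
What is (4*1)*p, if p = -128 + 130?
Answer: 8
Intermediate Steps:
p = 2
(4*1)*p = (4*1)*2 = 4*2 = 8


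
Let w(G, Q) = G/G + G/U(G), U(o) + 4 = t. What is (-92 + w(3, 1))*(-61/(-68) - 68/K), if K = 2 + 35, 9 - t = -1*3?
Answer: 1716075/20128 ≈ 85.258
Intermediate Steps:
t = 12 (t = 9 - (-1)*3 = 9 - 1*(-3) = 9 + 3 = 12)
U(o) = 8 (U(o) = -4 + 12 = 8)
K = 37
w(G, Q) = 1 + G/8 (w(G, Q) = G/G + G/8 = 1 + G*(⅛) = 1 + G/8)
(-92 + w(3, 1))*(-61/(-68) - 68/K) = (-92 + (1 + (⅛)*3))*(-61/(-68) - 68/37) = (-92 + (1 + 3/8))*(-61*(-1/68) - 68*1/37) = (-92 + 11/8)*(61/68 - 68/37) = -725/8*(-2367/2516) = 1716075/20128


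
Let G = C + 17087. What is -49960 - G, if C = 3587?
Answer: -70634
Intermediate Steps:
G = 20674 (G = 3587 + 17087 = 20674)
-49960 - G = -49960 - 1*20674 = -49960 - 20674 = -70634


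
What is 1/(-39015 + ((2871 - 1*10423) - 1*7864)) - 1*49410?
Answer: -2689435711/54431 ≈ -49410.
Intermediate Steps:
1/(-39015 + ((2871 - 1*10423) - 1*7864)) - 1*49410 = 1/(-39015 + ((2871 - 10423) - 7864)) - 49410 = 1/(-39015 + (-7552 - 7864)) - 49410 = 1/(-39015 - 15416) - 49410 = 1/(-54431) - 49410 = -1/54431 - 49410 = -2689435711/54431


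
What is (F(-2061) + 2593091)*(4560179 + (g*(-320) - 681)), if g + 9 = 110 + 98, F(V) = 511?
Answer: 11660362556436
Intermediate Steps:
g = 199 (g = -9 + (110 + 98) = -9 + 208 = 199)
(F(-2061) + 2593091)*(4560179 + (g*(-320) - 681)) = (511 + 2593091)*(4560179 + (199*(-320) - 681)) = 2593602*(4560179 + (-63680 - 681)) = 2593602*(4560179 - 64361) = 2593602*4495818 = 11660362556436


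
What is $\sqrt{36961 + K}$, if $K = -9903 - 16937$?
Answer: $\sqrt{10121} \approx 100.6$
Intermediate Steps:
$K = -26840$ ($K = -9903 - 16937 = -26840$)
$\sqrt{36961 + K} = \sqrt{36961 - 26840} = \sqrt{10121}$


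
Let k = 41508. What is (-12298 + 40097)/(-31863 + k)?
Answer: 27799/9645 ≈ 2.8822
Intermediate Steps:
(-12298 + 40097)/(-31863 + k) = (-12298 + 40097)/(-31863 + 41508) = 27799/9645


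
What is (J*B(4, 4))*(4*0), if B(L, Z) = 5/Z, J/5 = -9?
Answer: 0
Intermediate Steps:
J = -45 (J = 5*(-9) = -45)
(J*B(4, 4))*(4*0) = (-225/4)*(4*0) = -225/4*0 = 0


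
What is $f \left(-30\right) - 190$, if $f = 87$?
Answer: $-2800$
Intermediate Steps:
$f \left(-30\right) - 190 = 87 \left(-30\right) - 190 = -2610 - 190 = -2800$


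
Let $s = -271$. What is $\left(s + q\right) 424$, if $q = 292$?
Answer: $8904$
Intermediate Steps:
$\left(s + q\right) 424 = \left(-271 + 292\right) 424 = 21 \cdot 424 = 8904$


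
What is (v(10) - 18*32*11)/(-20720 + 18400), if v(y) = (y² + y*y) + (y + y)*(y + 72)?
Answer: 281/145 ≈ 1.9379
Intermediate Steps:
v(y) = 2*y² + 2*y*(72 + y) (v(y) = (y² + y²) + (2*y)*(72 + y) = 2*y² + 2*y*(72 + y))
(v(10) - 18*32*11)/(-20720 + 18400) = (4*10*(36 + 10) - 18*32*11)/(-20720 + 18400) = (4*10*46 - 576*11)/(-2320) = (1840 - 6336)*(-1/2320) = -4496*(-1/2320) = 281/145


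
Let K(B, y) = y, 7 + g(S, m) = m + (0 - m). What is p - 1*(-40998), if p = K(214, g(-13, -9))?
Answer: 40991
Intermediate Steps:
g(S, m) = -7 (g(S, m) = -7 + (m + (0 - m)) = -7 + (m - m) = -7 + 0 = -7)
p = -7
p - 1*(-40998) = -7 - 1*(-40998) = -7 + 40998 = 40991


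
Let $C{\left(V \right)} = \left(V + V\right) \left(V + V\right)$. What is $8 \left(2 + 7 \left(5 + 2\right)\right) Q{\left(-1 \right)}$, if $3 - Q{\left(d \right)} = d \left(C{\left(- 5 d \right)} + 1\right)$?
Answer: $42432$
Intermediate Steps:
$C{\left(V \right)} = 4 V^{2}$ ($C{\left(V \right)} = 2 V 2 V = 4 V^{2}$)
$Q{\left(d \right)} = 3 - d \left(1 + 100 d^{2}\right)$ ($Q{\left(d \right)} = 3 - d \left(4 \left(- 5 d\right)^{2} + 1\right) = 3 - d \left(4 \cdot 25 d^{2} + 1\right) = 3 - d \left(100 d^{2} + 1\right) = 3 - d \left(1 + 100 d^{2}\right)$)
$8 \left(2 + 7 \left(5 + 2\right)\right) Q{\left(-1 \right)} = 8 \left(2 + 7 \left(5 + 2\right)\right) \left(3 - -1 - 100 \left(-1\right)^{3}\right) = 8 \left(2 + 7 \cdot 7\right) \left(3 + 1 - -100\right) = 8 \left(2 + 49\right) \left(3 + 1 + 100\right) = 8 \cdot 51 \cdot 104 = 408 \cdot 104 = 42432$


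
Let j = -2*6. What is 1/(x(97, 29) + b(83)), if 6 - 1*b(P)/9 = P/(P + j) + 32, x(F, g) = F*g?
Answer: 71/182362 ≈ 0.00038934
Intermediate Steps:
j = -12
b(P) = -234 - 9*P/(-12 + P) (b(P) = 54 - 9*(P/(P - 12) + 32) = 54 - 9*(P/(-12 + P) + 32) = 54 - 9*(32 + P/(-12 + P)) = 54 + (-288 - 9*P/(-12 + P)) = -234 - 9*P/(-12 + P))
1/(x(97, 29) + b(83)) = 1/(97*29 + 27*(104 - 9*83)/(-12 + 83)) = 1/(2813 + 27*(104 - 747)/71) = 1/(2813 + 27*(1/71)*(-643)) = 1/(2813 - 17361/71) = 1/(182362/71) = 71/182362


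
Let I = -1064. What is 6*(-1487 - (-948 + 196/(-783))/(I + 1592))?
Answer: -76752376/8613 ≈ -8911.2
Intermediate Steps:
6*(-1487 - (-948 + 196/(-783))/(I + 1592)) = 6*(-1487 - (-948 + 196/(-783))/(-1064 + 1592)) = 6*(-1487 - (-948 + 196*(-1/783))/528) = 6*(-1487 - (-948 - 196/783)/528) = 6*(-1487 - (-742480)/(783*528)) = 6*(-1487 - 1*(-46405/25839)) = 6*(-1487 + 46405/25839) = 6*(-38376188/25839) = -76752376/8613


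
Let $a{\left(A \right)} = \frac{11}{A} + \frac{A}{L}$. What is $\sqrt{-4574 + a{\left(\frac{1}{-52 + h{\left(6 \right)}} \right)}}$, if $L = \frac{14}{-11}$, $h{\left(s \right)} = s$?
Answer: $\frac{9 i \sqrt{6502629}}{322} \approx 71.274 i$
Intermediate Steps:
$L = - \frac{14}{11}$ ($L = 14 \left(- \frac{1}{11}\right) = - \frac{14}{11} \approx -1.2727$)
$a{\left(A \right)} = \frac{11}{A} - \frac{11 A}{14}$ ($a{\left(A \right)} = \frac{11}{A} + \frac{A}{- \frac{14}{11}} = \frac{11}{A} + A \left(- \frac{11}{14}\right) = \frac{11}{A} - \frac{11 A}{14}$)
$\sqrt{-4574 + a{\left(\frac{1}{-52 + h{\left(6 \right)}} \right)}} = \sqrt{-4574 + \left(\frac{11}{\frac{1}{-52 + 6}} - \frac{11}{14 \left(-52 + 6\right)}\right)} = \sqrt{-4574 + \left(\frac{11}{\frac{1}{-46}} - \frac{11}{14 \left(-46\right)}\right)} = \sqrt{-4574 + \left(\frac{11}{- \frac{1}{46}} - - \frac{11}{644}\right)} = \sqrt{-4574 + \left(11 \left(-46\right) + \frac{11}{644}\right)} = \sqrt{-4574 + \left(-506 + \frac{11}{644}\right)} = \sqrt{-4574 - \frac{325853}{644}} = \sqrt{- \frac{3271509}{644}} = \frac{9 i \sqrt{6502629}}{322}$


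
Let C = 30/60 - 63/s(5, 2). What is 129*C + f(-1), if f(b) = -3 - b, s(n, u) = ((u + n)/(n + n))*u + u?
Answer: -79145/34 ≈ -2327.8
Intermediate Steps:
s(n, u) = u + u*(n + u)/(2*n) (s(n, u) = ((n + u)/((2*n)))*u + u = ((n + u)*(1/(2*n)))*u + u = ((n + u)/(2*n))*u + u = u*(n + u)/(2*n) + u = u + u*(n + u)/(2*n))
C = -613/34 (C = 30/60 - 63*5/(2 + 3*5) = 30*(1/60) - 63*5/(2 + 15) = 1/2 - 63/((1/2)*2*(1/5)*17) = 1/2 - 63/17/5 = 1/2 - 63*5/17 = 1/2 - 315/17 = -613/34 ≈ -18.029)
129*C + f(-1) = 129*(-613/34) + (-3 - 1*(-1)) = -79077/34 + (-3 + 1) = -79077/34 - 2 = -79145/34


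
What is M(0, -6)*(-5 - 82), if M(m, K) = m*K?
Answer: 0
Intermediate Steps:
M(m, K) = K*m
M(0, -6)*(-5 - 82) = (-6*0)*(-5 - 82) = 0*(-87) = 0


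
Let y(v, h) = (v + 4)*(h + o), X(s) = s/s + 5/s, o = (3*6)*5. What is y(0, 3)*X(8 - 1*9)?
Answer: -1488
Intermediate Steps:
o = 90 (o = 18*5 = 90)
X(s) = 1 + 5/s
y(v, h) = (4 + v)*(90 + h) (y(v, h) = (v + 4)*(h + 90) = (4 + v)*(90 + h))
y(0, 3)*X(8 - 1*9) = (360 + 4*3 + 90*0 + 3*0)*((5 + (8 - 1*9))/(8 - 1*9)) = (360 + 12 + 0 + 0)*((5 + (8 - 9))/(8 - 9)) = 372*((5 - 1)/(-1)) = 372*(-1*4) = 372*(-4) = -1488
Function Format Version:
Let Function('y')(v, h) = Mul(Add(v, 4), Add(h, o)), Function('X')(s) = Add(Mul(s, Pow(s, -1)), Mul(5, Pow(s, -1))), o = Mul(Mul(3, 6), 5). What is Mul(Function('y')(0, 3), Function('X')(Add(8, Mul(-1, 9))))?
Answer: -1488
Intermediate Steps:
o = 90 (o = Mul(18, 5) = 90)
Function('X')(s) = Add(1, Mul(5, Pow(s, -1)))
Function('y')(v, h) = Mul(Add(4, v), Add(90, h)) (Function('y')(v, h) = Mul(Add(v, 4), Add(h, 90)) = Mul(Add(4, v), Add(90, h)))
Mul(Function('y')(0, 3), Function('X')(Add(8, Mul(-1, 9)))) = Mul(Add(360, Mul(4, 3), Mul(90, 0), Mul(3, 0)), Mul(Pow(Add(8, Mul(-1, 9)), -1), Add(5, Add(8, Mul(-1, 9))))) = Mul(Add(360, 12, 0, 0), Mul(Pow(Add(8, -9), -1), Add(5, Add(8, -9)))) = Mul(372, Mul(Pow(-1, -1), Add(5, -1))) = Mul(372, Mul(-1, 4)) = Mul(372, -4) = -1488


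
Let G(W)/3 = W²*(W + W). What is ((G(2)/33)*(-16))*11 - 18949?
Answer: -19205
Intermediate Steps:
G(W) = 6*W³ (G(W) = 3*(W²*(W + W)) = 3*(W²*(2*W)) = 3*(2*W³) = 6*W³)
((G(2)/33)*(-16))*11 - 18949 = (((6*2³)/33)*(-16))*11 - 18949 = (((6*8)*(1/33))*(-16))*11 - 18949 = ((48*(1/33))*(-16))*11 - 18949 = ((16/11)*(-16))*11 - 18949 = -256/11*11 - 18949 = -256 - 18949 = -19205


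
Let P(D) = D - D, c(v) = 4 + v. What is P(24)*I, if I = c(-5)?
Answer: 0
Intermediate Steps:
P(D) = 0
I = -1 (I = 4 - 5 = -1)
P(24)*I = 0*(-1) = 0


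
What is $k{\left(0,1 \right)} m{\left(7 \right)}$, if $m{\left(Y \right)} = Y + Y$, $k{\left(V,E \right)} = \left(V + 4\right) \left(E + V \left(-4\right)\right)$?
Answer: $56$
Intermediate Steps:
$k{\left(V,E \right)} = \left(4 + V\right) \left(E - 4 V\right)$
$m{\left(Y \right)} = 2 Y$
$k{\left(0,1 \right)} m{\left(7 \right)} = \left(\left(-16\right) 0 - 4 \cdot 0^{2} + 4 \cdot 1 + 1 \cdot 0\right) 2 \cdot 7 = \left(0 - 0 + 4 + 0\right) 14 = \left(0 + 0 + 4 + 0\right) 14 = 4 \cdot 14 = 56$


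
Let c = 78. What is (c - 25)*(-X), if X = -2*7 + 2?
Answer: 636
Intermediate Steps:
X = -12 (X = -14 + 2 = -12)
(c - 25)*(-X) = (78 - 25)*(-1*(-12)) = 53*12 = 636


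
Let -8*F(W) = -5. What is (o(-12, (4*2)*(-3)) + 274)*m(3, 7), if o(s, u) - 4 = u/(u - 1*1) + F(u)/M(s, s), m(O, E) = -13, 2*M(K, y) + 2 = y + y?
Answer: -725171/200 ≈ -3625.9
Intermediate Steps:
F(W) = 5/8 (F(W) = -1/8*(-5) = 5/8)
M(K, y) = -1 + y (M(K, y) = -1 + (y + y)/2 = -1 + (2*y)/2 = -1 + y)
o(s, u) = 4 + 5/(8*(-1 + s)) + u/(-1 + u) (o(s, u) = 4 + (u/(u - 1*1) + 5/(8*(-1 + s))) = 4 + (u/(u - 1) + 5/(8*(-1 + s))) = 4 + (u/(-1 + u) + 5/(8*(-1 + s))) = 4 + (5/(8*(-1 + s)) + u/(-1 + u)) = 4 + 5/(8*(-1 + s)) + u/(-1 + u))
(o(-12, (4*2)*(-3)) + 274)*m(3, 7) = ((27 - 32*(-12) + 5*((4*2)*(-3)) + 40*((4*2)*(-3))*(-1 - 12))/(8*(-1 - 12)*(-1 + (4*2)*(-3))) + 274)*(-13) = ((1/8)*(27 + 384 + 5*(8*(-3)) + 40*(8*(-3))*(-13))/(-13*(-1 + 8*(-3))) + 274)*(-13) = ((1/8)*(-1/13)*(27 + 384 + 5*(-24) + 40*(-24)*(-13))/(-1 - 24) + 274)*(-13) = ((1/8)*(-1/13)*(27 + 384 - 120 + 12480)/(-25) + 274)*(-13) = ((1/8)*(-1/13)*(-1/25)*12771 + 274)*(-13) = (12771/2600 + 274)*(-13) = (725171/2600)*(-13) = -725171/200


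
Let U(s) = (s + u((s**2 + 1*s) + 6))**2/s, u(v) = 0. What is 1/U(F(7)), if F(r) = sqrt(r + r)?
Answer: sqrt(14)/14 ≈ 0.26726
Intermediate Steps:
F(r) = sqrt(2)*sqrt(r) (F(r) = sqrt(2*r) = sqrt(2)*sqrt(r))
U(s) = s (U(s) = (s + 0)**2/s = s**2/s = s)
1/U(F(7)) = 1/(sqrt(2)*sqrt(7)) = 1/(sqrt(14)) = sqrt(14)/14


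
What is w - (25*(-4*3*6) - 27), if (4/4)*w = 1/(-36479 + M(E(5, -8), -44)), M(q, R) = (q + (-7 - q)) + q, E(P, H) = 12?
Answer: 66637997/36474 ≈ 1827.0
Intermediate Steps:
M(q, R) = -7 + q
w = -1/36474 (w = 1/(-36479 + (-7 + 12)) = 1/(-36479 + 5) = 1/(-36474) = -1/36474 ≈ -2.7417e-5)
w - (25*(-4*3*6) - 27) = -1/36474 - (25*(-4*3*6) - 27) = -1/36474 - (25*(-12*6) - 27) = -1/36474 - (25*(-72) - 27) = -1/36474 - (-1800 - 27) = -1/36474 - 1*(-1827) = -1/36474 + 1827 = 66637997/36474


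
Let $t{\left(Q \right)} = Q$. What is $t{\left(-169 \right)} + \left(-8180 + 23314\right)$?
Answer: $14965$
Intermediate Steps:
$t{\left(-169 \right)} + \left(-8180 + 23314\right) = -169 + \left(-8180 + 23314\right) = -169 + 15134 = 14965$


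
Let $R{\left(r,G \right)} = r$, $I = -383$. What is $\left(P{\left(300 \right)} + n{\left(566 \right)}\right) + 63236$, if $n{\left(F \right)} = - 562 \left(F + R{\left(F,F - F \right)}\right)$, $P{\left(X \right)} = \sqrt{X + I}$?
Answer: $-572948 + i \sqrt{83} \approx -5.7295 \cdot 10^{5} + 9.1104 i$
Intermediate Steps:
$P{\left(X \right)} = \sqrt{-383 + X}$ ($P{\left(X \right)} = \sqrt{X - 383} = \sqrt{-383 + X}$)
$n{\left(F \right)} = - 1124 F$ ($n{\left(F \right)} = - 562 \left(F + F\right) = - 562 \cdot 2 F = - 1124 F$)
$\left(P{\left(300 \right)} + n{\left(566 \right)}\right) + 63236 = \left(\sqrt{-383 + 300} - 636184\right) + 63236 = \left(\sqrt{-83} - 636184\right) + 63236 = \left(i \sqrt{83} - 636184\right) + 63236 = \left(-636184 + i \sqrt{83}\right) + 63236 = -572948 + i \sqrt{83}$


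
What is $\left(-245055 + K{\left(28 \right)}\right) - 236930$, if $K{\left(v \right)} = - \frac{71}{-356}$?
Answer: $- \frac{171586589}{356} \approx -4.8199 \cdot 10^{5}$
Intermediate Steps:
$K{\left(v \right)} = \frac{71}{356}$ ($K{\left(v \right)} = \left(-71\right) \left(- \frac{1}{356}\right) = \frac{71}{356}$)
$\left(-245055 + K{\left(28 \right)}\right) - 236930 = \left(-245055 + \frac{71}{356}\right) - 236930 = - \frac{87239509}{356} - 236930 = - \frac{171586589}{356}$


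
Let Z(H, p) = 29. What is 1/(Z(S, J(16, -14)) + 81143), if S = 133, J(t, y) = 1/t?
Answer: 1/81172 ≈ 1.2320e-5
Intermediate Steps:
1/(Z(S, J(16, -14)) + 81143) = 1/(29 + 81143) = 1/81172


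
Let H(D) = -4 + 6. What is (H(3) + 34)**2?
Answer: 1296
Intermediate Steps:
H(D) = 2
(H(3) + 34)**2 = (2 + 34)**2 = 36**2 = 1296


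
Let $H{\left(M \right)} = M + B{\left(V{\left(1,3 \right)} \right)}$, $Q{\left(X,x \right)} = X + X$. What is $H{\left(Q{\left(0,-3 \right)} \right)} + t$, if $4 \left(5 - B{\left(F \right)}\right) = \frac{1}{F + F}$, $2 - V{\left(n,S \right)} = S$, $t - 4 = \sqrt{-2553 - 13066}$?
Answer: $\frac{73}{8} + i \sqrt{15619} \approx 9.125 + 124.98 i$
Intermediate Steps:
$t = 4 + i \sqrt{15619}$ ($t = 4 + \sqrt{-2553 - 13066} = 4 + \sqrt{-15619} = 4 + i \sqrt{15619} \approx 4.0 + 124.98 i$)
$V{\left(n,S \right)} = 2 - S$
$B{\left(F \right)} = 5 - \frac{1}{8 F}$ ($B{\left(F \right)} = 5 - \frac{1}{4 \left(F + F\right)} = 5 - \frac{1}{4 \cdot 2 F} = 5 - \frac{\frac{1}{2} \frac{1}{F}}{4} = 5 - \frac{1}{8 F}$)
$Q{\left(X,x \right)} = 2 X$
$H{\left(M \right)} = \frac{41}{8} + M$ ($H{\left(M \right)} = M + \left(5 - \frac{1}{8 \left(2 - 3\right)}\right) = M + \left(5 - \frac{1}{8 \left(-1\right)}\right) = M + \left(5 - - \frac{1}{8}\right) = M + \left(5 + \frac{1}{8}\right) = M + \frac{41}{8} = \frac{41}{8} + M$)
$H{\left(Q{\left(0,-3 \right)} \right)} + t = \left(\frac{41}{8} + 2 \cdot 0\right) + \left(4 + i \sqrt{15619}\right) = \left(\frac{41}{8} + 0\right) + \left(4 + i \sqrt{15619}\right) = \frac{41}{8} + \left(4 + i \sqrt{15619}\right) = \frac{73}{8} + i \sqrt{15619}$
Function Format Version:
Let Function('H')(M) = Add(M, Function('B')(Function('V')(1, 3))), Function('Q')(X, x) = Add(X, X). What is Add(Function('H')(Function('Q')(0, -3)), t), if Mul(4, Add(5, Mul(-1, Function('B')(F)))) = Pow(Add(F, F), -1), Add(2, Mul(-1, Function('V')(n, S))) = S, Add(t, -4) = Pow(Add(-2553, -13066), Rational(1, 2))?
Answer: Add(Rational(73, 8), Mul(I, Pow(15619, Rational(1, 2)))) ≈ Add(9.1250, Mul(124.98, I))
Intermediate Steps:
t = Add(4, Mul(I, Pow(15619, Rational(1, 2)))) (t = Add(4, Pow(Add(-2553, -13066), Rational(1, 2))) = Add(4, Pow(-15619, Rational(1, 2))) = Add(4, Mul(I, Pow(15619, Rational(1, 2)))) ≈ Add(4.0000, Mul(124.98, I)))
Function('V')(n, S) = Add(2, Mul(-1, S))
Function('B')(F) = Add(5, Mul(Rational(-1, 8), Pow(F, -1))) (Function('B')(F) = Add(5, Mul(Rational(-1, 4), Pow(Add(F, F), -1))) = Add(5, Mul(Rational(-1, 4), Pow(Mul(2, F), -1))) = Add(5, Mul(Rational(-1, 4), Mul(Rational(1, 2), Pow(F, -1)))) = Add(5, Mul(Rational(-1, 8), Pow(F, -1))))
Function('Q')(X, x) = Mul(2, X)
Function('H')(M) = Add(Rational(41, 8), M) (Function('H')(M) = Add(M, Add(5, Mul(Rational(-1, 8), Pow(Add(2, Mul(-1, 3)), -1)))) = Add(M, Add(5, Mul(Rational(-1, 8), Pow(Add(2, -3), -1)))) = Add(M, Add(5, Mul(Rational(-1, 8), Pow(-1, -1)))) = Add(M, Add(5, Mul(Rational(-1, 8), -1))) = Add(M, Add(5, Rational(1, 8))) = Add(M, Rational(41, 8)) = Add(Rational(41, 8), M))
Add(Function('H')(Function('Q')(0, -3)), t) = Add(Add(Rational(41, 8), Mul(2, 0)), Add(4, Mul(I, Pow(15619, Rational(1, 2))))) = Add(Add(Rational(41, 8), 0), Add(4, Mul(I, Pow(15619, Rational(1, 2))))) = Add(Rational(41, 8), Add(4, Mul(I, Pow(15619, Rational(1, 2))))) = Add(Rational(73, 8), Mul(I, Pow(15619, Rational(1, 2))))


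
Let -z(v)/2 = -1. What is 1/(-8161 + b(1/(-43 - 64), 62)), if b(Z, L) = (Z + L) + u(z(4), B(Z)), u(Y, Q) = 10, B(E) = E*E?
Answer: -107/865524 ≈ -0.00012362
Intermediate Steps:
z(v) = 2 (z(v) = -2*(-1) = 2)
B(E) = E**2
b(Z, L) = 10 + L + Z (b(Z, L) = (Z + L) + 10 = (L + Z) + 10 = 10 + L + Z)
1/(-8161 + b(1/(-43 - 64), 62)) = 1/(-8161 + (10 + 62 + 1/(-43 - 64))) = 1/(-8161 + (10 + 62 + 1/(-107))) = 1/(-8161 + (10 + 62 - 1/107)) = 1/(-8161 + 7703/107) = 1/(-865524/107) = -107/865524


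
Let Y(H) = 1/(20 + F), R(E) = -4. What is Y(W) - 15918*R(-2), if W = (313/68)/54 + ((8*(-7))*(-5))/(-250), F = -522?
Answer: 31963343/502 ≈ 63672.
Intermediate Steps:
W = -94991/91800 (W = (313*(1/68))*(1/54) - 56*(-5)*(-1/250) = (313/68)*(1/54) + 280*(-1/250) = 313/3672 - 28/25 = -94991/91800 ≈ -1.0348)
Y(H) = -1/502 (Y(H) = 1/(20 - 522) = 1/(-502) = -1/502)
Y(W) - 15918*R(-2) = -1/502 - 15918*(-4) = -1/502 + 63672 = 31963343/502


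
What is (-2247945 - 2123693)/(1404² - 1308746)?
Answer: -2185819/331235 ≈ -6.5990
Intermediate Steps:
(-2247945 - 2123693)/(1404² - 1308746) = -4371638/(1971216 - 1308746) = -4371638/662470 = -4371638*1/662470 = -2185819/331235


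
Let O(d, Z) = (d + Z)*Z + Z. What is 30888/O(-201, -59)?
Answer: 30888/15281 ≈ 2.0213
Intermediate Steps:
O(d, Z) = Z + Z*(Z + d) (O(d, Z) = (Z + d)*Z + Z = Z*(Z + d) + Z = Z + Z*(Z + d))
30888/O(-201, -59) = 30888/((-59*(1 - 59 - 201))) = 30888/((-59*(-259))) = 30888/15281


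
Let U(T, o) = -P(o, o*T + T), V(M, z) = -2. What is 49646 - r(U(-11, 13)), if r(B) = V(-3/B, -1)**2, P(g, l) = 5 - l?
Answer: 49642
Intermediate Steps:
U(T, o) = -5 + T + T*o (U(T, o) = -(5 - (o*T + T)) = -(5 - (T*o + T)) = -(5 - (T + T*o)) = -(5 + (-T - T*o)) = -(5 - T - T*o) = -5 + T + T*o)
r(B) = 4 (r(B) = (-2)**2 = 4)
49646 - r(U(-11, 13)) = 49646 - 1*4 = 49646 - 4 = 49642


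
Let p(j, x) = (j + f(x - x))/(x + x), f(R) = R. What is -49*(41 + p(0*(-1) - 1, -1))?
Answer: -4067/2 ≈ -2033.5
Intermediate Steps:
p(j, x) = j/(2*x) (p(j, x) = (j + (x - x))/(x + x) = (j + 0)/((2*x)) = j*(1/(2*x)) = j/(2*x))
-49*(41 + p(0*(-1) - 1, -1)) = -49*(41 + (1/2)*(0*(-1) - 1)/(-1)) = -49*(41 + (1/2)*(0 - 1)*(-1)) = -49*(41 + (1/2)*(-1)*(-1)) = -49*(41 + 1/2) = -49*83/2 = -4067/2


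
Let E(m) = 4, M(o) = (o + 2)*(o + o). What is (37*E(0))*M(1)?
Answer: 888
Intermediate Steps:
M(o) = 2*o*(2 + o) (M(o) = (2 + o)*(2*o) = 2*o*(2 + o))
(37*E(0))*M(1) = (37*4)*(2*1*(2 + 1)) = 148*(2*1*3) = 148*6 = 888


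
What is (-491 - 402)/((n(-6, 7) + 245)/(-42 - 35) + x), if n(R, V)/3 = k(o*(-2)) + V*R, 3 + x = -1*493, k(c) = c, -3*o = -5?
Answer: 68761/38301 ≈ 1.7953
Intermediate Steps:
o = 5/3 (o = -⅓*(-5) = 5/3 ≈ 1.6667)
x = -496 (x = -3 - 1*493 = -3 - 493 = -496)
n(R, V) = -10 + 3*R*V (n(R, V) = 3*((5/3)*(-2) + V*R) = 3*(-10/3 + R*V) = -10 + 3*R*V)
(-491 - 402)/((n(-6, 7) + 245)/(-42 - 35) + x) = (-491 - 402)/(((-10 + 3*(-6)*7) + 245)/(-42 - 35) - 496) = -893/(((-10 - 126) + 245)/(-77) - 496) = -893/((-136 + 245)*(-1/77) - 496) = -893/(109*(-1/77) - 496) = -893/(-109/77 - 496) = -893/(-38301/77) = -893*(-77/38301) = 68761/38301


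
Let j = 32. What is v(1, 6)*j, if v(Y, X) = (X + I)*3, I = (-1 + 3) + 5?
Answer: 1248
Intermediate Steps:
I = 7 (I = 2 + 5 = 7)
v(Y, X) = 21 + 3*X (v(Y, X) = (X + 7)*3 = (7 + X)*3 = 21 + 3*X)
v(1, 6)*j = (21 + 3*6)*32 = (21 + 18)*32 = 39*32 = 1248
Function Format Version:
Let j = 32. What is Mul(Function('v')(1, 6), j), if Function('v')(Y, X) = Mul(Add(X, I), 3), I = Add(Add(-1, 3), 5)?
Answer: 1248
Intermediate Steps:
I = 7 (I = Add(2, 5) = 7)
Function('v')(Y, X) = Add(21, Mul(3, X)) (Function('v')(Y, X) = Mul(Add(X, 7), 3) = Mul(Add(7, X), 3) = Add(21, Mul(3, X)))
Mul(Function('v')(1, 6), j) = Mul(Add(21, Mul(3, 6)), 32) = Mul(Add(21, 18), 32) = Mul(39, 32) = 1248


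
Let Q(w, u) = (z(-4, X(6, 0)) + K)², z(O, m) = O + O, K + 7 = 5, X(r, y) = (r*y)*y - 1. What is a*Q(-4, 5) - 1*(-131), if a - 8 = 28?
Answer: 3731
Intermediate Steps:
a = 36 (a = 8 + 28 = 36)
X(r, y) = -1 + r*y² (X(r, y) = r*y² - 1 = -1 + r*y²)
K = -2 (K = -7 + 5 = -2)
z(O, m) = 2*O
Q(w, u) = 100 (Q(w, u) = (2*(-4) - 2)² = (-8 - 2)² = (-10)² = 100)
a*Q(-4, 5) - 1*(-131) = 36*100 - 1*(-131) = 3600 + 131 = 3731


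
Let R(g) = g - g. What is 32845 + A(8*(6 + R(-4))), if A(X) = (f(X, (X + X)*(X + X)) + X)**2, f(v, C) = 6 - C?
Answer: 83975089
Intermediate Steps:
R(g) = 0
A(X) = (6 + X - 4*X**2)**2 (A(X) = ((6 - (X + X)*(X + X)) + X)**2 = ((6 - 2*X*2*X) + X)**2 = ((6 - 4*X**2) + X)**2 = (6 + X - 4*X**2)**2)
32845 + A(8*(6 + R(-4))) = 32845 + (6 + 8*(6 + 0) - 4*64*(6 + 0)**2)**2 = 32845 + (6 + 8*6 - 4*(8*6)**2)**2 = 32845 + (6 + 48 - 4*48**2)**2 = 32845 + (6 + 48 - 4*2304)**2 = 32845 + (6 + 48 - 9216)**2 = 32845 + (-9162)**2 = 32845 + 83942244 = 83975089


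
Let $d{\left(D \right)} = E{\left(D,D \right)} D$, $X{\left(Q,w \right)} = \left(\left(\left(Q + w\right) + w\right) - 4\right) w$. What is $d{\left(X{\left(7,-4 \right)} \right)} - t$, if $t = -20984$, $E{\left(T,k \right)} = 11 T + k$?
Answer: $25784$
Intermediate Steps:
$E{\left(T,k \right)} = k + 11 T$
$X{\left(Q,w \right)} = w \left(-4 + Q + 2 w\right)$ ($X{\left(Q,w \right)} = \left(\left(Q + 2 w\right) - 4\right) w = \left(-4 + Q + 2 w\right) w = w \left(-4 + Q + 2 w\right)$)
$d{\left(D \right)} = 12 D^{2}$ ($d{\left(D \right)} = \left(D + 11 D\right) D = 12 D D = 12 D^{2}$)
$d{\left(X{\left(7,-4 \right)} \right)} - t = 12 \left(- 4 \left(-4 + 7 + 2 \left(-4\right)\right)\right)^{2} - -20984 = 12 \left(- 4 \left(-4 + 7 - 8\right)\right)^{2} + 20984 = 12 \left(\left(-4\right) \left(-5\right)\right)^{2} + 20984 = 12 \cdot 20^{2} + 20984 = 12 \cdot 400 + 20984 = 4800 + 20984 = 25784$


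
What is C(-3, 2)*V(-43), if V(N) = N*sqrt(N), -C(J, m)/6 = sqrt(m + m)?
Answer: 516*I*sqrt(43) ≈ 3383.6*I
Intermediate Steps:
C(J, m) = -6*sqrt(2)*sqrt(m) (C(J, m) = -6*sqrt(m + m) = -6*sqrt(2)*sqrt(m))
V(N) = N**(3/2)
C(-3, 2)*V(-43) = (-6*sqrt(2)*sqrt(2))*(-43)**(3/2) = -(-516)*I*sqrt(43) = 516*I*sqrt(43)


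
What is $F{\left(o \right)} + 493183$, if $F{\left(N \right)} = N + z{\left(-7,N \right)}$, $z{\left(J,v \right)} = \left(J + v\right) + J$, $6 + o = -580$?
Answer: $491997$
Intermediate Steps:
$o = -586$ ($o = -6 - 580 = -586$)
$z{\left(J,v \right)} = v + 2 J$
$F{\left(N \right)} = -14 + 2 N$ ($F{\left(N \right)} = N + \left(N + 2 \left(-7\right)\right) = N + \left(N - 14\right) = N + \left(-14 + N\right) = -14 + 2 N$)
$F{\left(o \right)} + 493183 = \left(-14 + 2 \left(-586\right)\right) + 493183 = \left(-14 - 1172\right) + 493183 = -1186 + 493183 = 491997$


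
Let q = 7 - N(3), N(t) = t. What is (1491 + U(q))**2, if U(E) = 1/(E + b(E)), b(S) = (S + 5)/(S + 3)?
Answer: 3044170276/1369 ≈ 2.2236e+6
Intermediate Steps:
b(S) = (5 + S)/(3 + S)
q = 4 (q = 7 - 1*3 = 7 - 3 = 4)
U(E) = 1/(E + (5 + E)/(3 + E))
(1491 + U(q))**2 = (1491 + (3 + 4)/(5 + 4 + 4*(3 + 4)))**2 = (1491 + 7/(5 + 4 + 4*7))**2 = (1491 + 7/(5 + 4 + 28))**2 = (1491 + 7/37)**2 = (55174/37)**2 = 3044170276/1369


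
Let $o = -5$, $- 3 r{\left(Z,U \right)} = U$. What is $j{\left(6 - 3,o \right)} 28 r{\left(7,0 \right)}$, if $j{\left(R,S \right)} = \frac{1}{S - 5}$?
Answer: $0$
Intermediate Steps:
$r{\left(Z,U \right)} = - \frac{U}{3}$
$j{\left(R,S \right)} = \frac{1}{-5 + S}$
$j{\left(6 - 3,o \right)} 28 r{\left(7,0 \right)} = \frac{1}{-5 - 5} \cdot 28 \left(\left(- \frac{1}{3}\right) 0\right) = \frac{1}{-10} \cdot 28 \cdot 0 = \left(- \frac{1}{10}\right) 28 \cdot 0 = \left(- \frac{14}{5}\right) 0 = 0$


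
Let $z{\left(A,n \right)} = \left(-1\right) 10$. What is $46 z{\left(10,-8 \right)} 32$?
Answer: $-14720$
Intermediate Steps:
$z{\left(A,n \right)} = -10$
$46 z{\left(10,-8 \right)} 32 = 46 \left(-10\right) 32 = \left(-460\right) 32 = -14720$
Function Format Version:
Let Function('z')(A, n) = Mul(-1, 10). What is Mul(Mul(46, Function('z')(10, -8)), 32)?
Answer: -14720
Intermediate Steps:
Function('z')(A, n) = -10
Mul(Mul(46, Function('z')(10, -8)), 32) = Mul(Mul(46, -10), 32) = Mul(-460, 32) = -14720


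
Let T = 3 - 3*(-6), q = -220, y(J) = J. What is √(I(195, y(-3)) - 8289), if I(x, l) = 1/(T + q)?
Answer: 2*I*√82063222/199 ≈ 91.044*I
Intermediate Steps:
T = 21 (T = 3 + 18 = 21)
I(x, l) = -1/199 (I(x, l) = 1/(21 - 220) = 1/(-199) = -1/199)
√(I(195, y(-3)) - 8289) = √(-1/199 - 8289) = √(-1649512/199) = 2*I*√82063222/199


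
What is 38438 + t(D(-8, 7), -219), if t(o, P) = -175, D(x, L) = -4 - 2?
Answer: 38263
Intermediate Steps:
D(x, L) = -6
38438 + t(D(-8, 7), -219) = 38438 - 175 = 38263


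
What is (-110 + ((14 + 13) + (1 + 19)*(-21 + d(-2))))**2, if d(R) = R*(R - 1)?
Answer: 146689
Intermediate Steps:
d(R) = R*(-1 + R)
(-110 + ((14 + 13) + (1 + 19)*(-21 + d(-2))))**2 = (-110 + ((14 + 13) + (1 + 19)*(-21 - 2*(-1 - 2))))**2 = (-110 + (27 + 20*(-21 - 2*(-3))))**2 = (-110 + (27 + 20*(-21 + 6)))**2 = (-110 + (27 + 20*(-15)))**2 = (-110 + (27 - 300))**2 = (-110 - 273)**2 = (-383)**2 = 146689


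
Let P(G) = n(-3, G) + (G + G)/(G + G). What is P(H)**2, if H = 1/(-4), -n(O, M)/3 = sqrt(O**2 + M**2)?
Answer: 1321/16 - 3*sqrt(145)/2 ≈ 64.500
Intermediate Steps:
n(O, M) = -3*sqrt(M**2 + O**2) (n(O, M) = -3*sqrt(O**2 + M**2) = -3*sqrt(M**2 + O**2))
H = -1/4 ≈ -0.25000
P(G) = 1 - 3*sqrt(9 + G**2) (P(G) = -3*sqrt(G**2 + (-3)**2) + (G + G)/(G + G) = -3*sqrt(G**2 + 9) + (2*G)/((2*G)) = -3*sqrt(9 + G**2) + (2*G)*(1/(2*G)) = -3*sqrt(9 + G**2) + 1 = 1 - 3*sqrt(9 + G**2))
P(H)**2 = (1 - 3*sqrt(9 + (-1/4)**2))**2 = (1 - 3*sqrt(9 + 1/16))**2 = (1 - 3*sqrt(145)/4)**2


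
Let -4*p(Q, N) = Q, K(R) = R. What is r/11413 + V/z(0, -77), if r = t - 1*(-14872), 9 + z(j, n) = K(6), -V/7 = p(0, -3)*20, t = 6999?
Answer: 21871/11413 ≈ 1.9163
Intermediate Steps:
p(Q, N) = -Q/4
V = 0 (V = -7*(-¼*0)*20 = -0*20 = -7*0 = 0)
z(j, n) = -3 (z(j, n) = -9 + 6 = -3)
r = 21871 (r = 6999 - 1*(-14872) = 6999 + 14872 = 21871)
r/11413 + V/z(0, -77) = 21871/11413 + 0/(-3) = 21871*(1/11413) + 0*(-⅓) = 21871/11413 + 0 = 21871/11413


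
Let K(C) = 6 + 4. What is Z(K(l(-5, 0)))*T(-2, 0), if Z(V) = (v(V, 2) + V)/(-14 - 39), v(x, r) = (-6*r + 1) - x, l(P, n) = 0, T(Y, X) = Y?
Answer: -22/53 ≈ -0.41509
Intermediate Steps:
K(C) = 10
v(x, r) = 1 - x - 6*r (v(x, r) = (1 - 6*r) - x = 1 - x - 6*r)
Z(V) = 11/53 (Z(V) = ((1 - V - 6*2) + V)/(-14 - 39) = ((1 - V - 12) + V)/(-53) = ((-11 - V) + V)*(-1/53) = -11*(-1/53) = 11/53)
Z(K(l(-5, 0)))*T(-2, 0) = (11/53)*(-2) = -22/53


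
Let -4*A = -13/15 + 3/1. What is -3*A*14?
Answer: 112/5 ≈ 22.400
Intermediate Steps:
A = -8/15 (A = -(-13/15 + 3/1)/4 = -(-13*1/15 + 3*1)/4 = -(-13/15 + 3)/4 = -1/4*32/15 = -8/15 ≈ -0.53333)
-3*A*14 = -3*(-8/15)*14 = (8/5)*14 = 112/5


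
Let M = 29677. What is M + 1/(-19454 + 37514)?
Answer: 535966621/18060 ≈ 29677.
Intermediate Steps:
M + 1/(-19454 + 37514) = 29677 + 1/(-19454 + 37514) = 29677 + 1/18060 = 535966621/18060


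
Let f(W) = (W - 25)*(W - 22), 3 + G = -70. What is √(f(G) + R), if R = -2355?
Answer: √6955 ≈ 83.397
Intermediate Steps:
G = -73 (G = -3 - 70 = -73)
f(W) = (-25 + W)*(-22 + W)
√(f(G) + R) = √((550 + (-73)² - 47*(-73)) - 2355) = √((550 + 5329 + 3431) - 2355) = √(9310 - 2355) = √6955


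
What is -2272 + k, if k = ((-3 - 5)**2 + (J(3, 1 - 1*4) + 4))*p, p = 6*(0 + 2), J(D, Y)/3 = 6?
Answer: -1240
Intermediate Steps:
J(D, Y) = 18 (J(D, Y) = 3*6 = 18)
p = 12 (p = 6*2 = 12)
k = 1032 (k = ((-3 - 5)**2 + (18 + 4))*12 = ((-8)**2 + 22)*12 = (64 + 22)*12 = 86*12 = 1032)
-2272 + k = -2272 + 1032 = -1240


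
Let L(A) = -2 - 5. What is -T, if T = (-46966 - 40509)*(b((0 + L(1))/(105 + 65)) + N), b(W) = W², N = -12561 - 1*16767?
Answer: -2965679449349/1156 ≈ -2.5655e+9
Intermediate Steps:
N = -29328 (N = -12561 - 16767 = -29328)
L(A) = -7
T = 2965679449349/1156 (T = (-46966 - 40509)*(((0 - 7)/(105 + 65))² - 29328) = -87475*((-7/170)² - 29328) = -87475*(49/28900 - 29328) = -87475*(-847579151/28900) = 2965679449349/1156 ≈ 2.5655e+9)
-T = -1*2965679449349/1156 = -2965679449349/1156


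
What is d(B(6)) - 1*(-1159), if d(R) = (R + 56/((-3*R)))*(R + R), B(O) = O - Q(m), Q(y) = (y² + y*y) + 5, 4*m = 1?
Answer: 107827/96 ≈ 1123.2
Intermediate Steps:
m = ¼ (m = (¼)*1 = ¼ ≈ 0.25000)
Q(y) = 5 + 2*y² (Q(y) = (y² + y²) + 5 = 2*y² + 5 = 5 + 2*y²)
B(O) = -41/8 + O (B(O) = O - (5 + 2*(¼)²) = O - (5 + 2*(1/16)) = O - (5 + ⅛) = O - 1*41/8 = O - 41/8 = -41/8 + O)
d(R) = 2*R*(R - 56/(3*R)) (d(R) = (R + 56*(-1/(3*R)))*(2*R) = (R - 56/(3*R))*(2*R) = 2*R*(R - 56/(3*R)))
d(B(6)) - 1*(-1159) = (-112/3 + 2*(-41/8 + 6)²) - 1*(-1159) = (-112/3 + 2*(7/8)²) + 1159 = (-112/3 + 2*(49/64)) + 1159 = (-112/3 + 49/32) + 1159 = -3437/96 + 1159 = 107827/96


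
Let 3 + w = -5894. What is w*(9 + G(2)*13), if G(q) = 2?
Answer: -206395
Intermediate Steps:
w = -5897 (w = -3 - 5894 = -5897)
w*(9 + G(2)*13) = -5897*(9 + 2*13) = -5897*(9 + 26) = -5897*35 = -206395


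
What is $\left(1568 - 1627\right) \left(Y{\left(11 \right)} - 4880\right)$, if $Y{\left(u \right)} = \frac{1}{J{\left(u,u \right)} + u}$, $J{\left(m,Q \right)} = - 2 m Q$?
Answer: $\frac{66509579}{231} \approx 2.8792 \cdot 10^{5}$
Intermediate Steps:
$J{\left(m,Q \right)} = - 2 Q m$
$Y{\left(u \right)} = \frac{1}{u - 2 u^{2}}$ ($Y{\left(u \right)} = \frac{1}{- 2 u u + u} = \frac{1}{- 2 u^{2} + u} = \frac{1}{u - 2 u^{2}}$)
$\left(1568 - 1627\right) \left(Y{\left(11 \right)} - 4880\right) = \left(1568 - 1627\right) \left(\frac{1}{11 \left(1 - 22\right)} - 4880\right) = - 59 \left(\frac{1}{11 \left(1 - 22\right)} - 4880\right) = - 59 \left(\frac{1}{11 \left(-21\right)} - 4880\right) = - 59 \left(\frac{1}{11} \left(- \frac{1}{21}\right) - 4880\right) = - 59 \left(- \frac{1}{231} - 4880\right) = \left(-59\right) \left(- \frac{1127281}{231}\right) = \frac{66509579}{231}$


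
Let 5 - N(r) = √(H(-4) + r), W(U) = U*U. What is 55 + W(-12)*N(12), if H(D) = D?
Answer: 775 - 288*√2 ≈ 367.71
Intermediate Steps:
W(U) = U²
N(r) = 5 - √(-4 + r)
55 + W(-12)*N(12) = 55 + (-12)²*(5 - √(-4 + 12)) = 55 + 144*(5 - √8) = 55 + 144*(5 - 2*√2) = 55 + (720 - 288*√2) = 775 - 288*√2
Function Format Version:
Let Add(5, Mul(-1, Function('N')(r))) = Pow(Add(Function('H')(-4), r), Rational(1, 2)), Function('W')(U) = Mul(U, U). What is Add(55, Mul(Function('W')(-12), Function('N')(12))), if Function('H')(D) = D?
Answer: Add(775, Mul(-288, Pow(2, Rational(1, 2)))) ≈ 367.71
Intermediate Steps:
Function('W')(U) = Pow(U, 2)
Function('N')(r) = Add(5, Mul(-1, Pow(Add(-4, r), Rational(1, 2))))
Add(55, Mul(Function('W')(-12), Function('N')(12))) = Add(55, Mul(Pow(-12, 2), Add(5, Mul(-1, Pow(Add(-4, 12), Rational(1, 2)))))) = Add(55, Mul(144, Add(5, Mul(-1, Pow(8, Rational(1, 2)))))) = Add(55, Mul(144, Add(5, Mul(-1, Mul(2, Pow(2, Rational(1, 2))))))) = Add(55, Mul(144, Add(5, Mul(-2, Pow(2, Rational(1, 2)))))) = Add(55, Add(720, Mul(-288, Pow(2, Rational(1, 2))))) = Add(775, Mul(-288, Pow(2, Rational(1, 2))))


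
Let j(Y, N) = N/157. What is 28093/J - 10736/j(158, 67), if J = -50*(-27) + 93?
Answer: -186951485/7437 ≈ -25138.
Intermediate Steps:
j(Y, N) = N/157 (j(Y, N) = N*(1/157) = N/157)
J = 1443 (J = 1350 + 93 = 1443)
28093/J - 10736/j(158, 67) = 28093/1443 - 10736/((1/157)*67) = 28093*(1/1443) - 10736/67/157 = 2161/111 - 10736*157/67 = 2161/111 - 1685552/67 = -186951485/7437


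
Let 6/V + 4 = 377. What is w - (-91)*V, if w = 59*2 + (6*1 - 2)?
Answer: 46052/373 ≈ 123.46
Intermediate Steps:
V = 6/373 (V = 6/(-4 + 377) = 6/373 ≈ 0.016086)
w = 122 (w = 118 + (6 - 2) = 118 + 4 = 122)
w - (-91)*V = 122 - (-91)*6/373 = 122 - 1*(-546/373) = 122 + 546/373 = 46052/373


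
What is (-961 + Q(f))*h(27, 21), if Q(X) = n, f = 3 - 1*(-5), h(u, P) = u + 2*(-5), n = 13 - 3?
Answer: -16167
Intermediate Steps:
n = 10
h(u, P) = -10 + u (h(u, P) = u - 10 = -10 + u)
f = 8 (f = 3 + 5 = 8)
Q(X) = 10
(-961 + Q(f))*h(27, 21) = (-961 + 10)*(-10 + 27) = -951*17 = -16167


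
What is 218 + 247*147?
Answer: 36527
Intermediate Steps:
218 + 247*147 = 218 + 36309 = 36527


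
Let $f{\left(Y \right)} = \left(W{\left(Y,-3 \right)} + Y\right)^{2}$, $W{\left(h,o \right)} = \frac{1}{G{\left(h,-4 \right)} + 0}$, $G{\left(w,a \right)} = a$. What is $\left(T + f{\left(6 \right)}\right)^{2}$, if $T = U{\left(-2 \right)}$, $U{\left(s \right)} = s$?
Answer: $\frac{247009}{256} \approx 964.88$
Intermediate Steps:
$T = -2$
$W{\left(h,o \right)} = - \frac{1}{4}$ ($W{\left(h,o \right)} = \frac{1}{-4 + 0} = \frac{1}{-4} = - \frac{1}{4}$)
$f{\left(Y \right)} = \left(- \frac{1}{4} + Y\right)^{2}$
$\left(T + f{\left(6 \right)}\right)^{2} = \left(-2 + \frac{\left(-1 + 4 \cdot 6\right)^{2}}{16}\right)^{2} = \left(-2 + \frac{\left(-1 + 24\right)^{2}}{16}\right)^{2} = \left(-2 + \frac{23^{2}}{16}\right)^{2} = \left(-2 + \frac{1}{16} \cdot 529\right)^{2} = \left(-2 + \frac{529}{16}\right)^{2} = \left(\frac{497}{16}\right)^{2} = \frac{247009}{256}$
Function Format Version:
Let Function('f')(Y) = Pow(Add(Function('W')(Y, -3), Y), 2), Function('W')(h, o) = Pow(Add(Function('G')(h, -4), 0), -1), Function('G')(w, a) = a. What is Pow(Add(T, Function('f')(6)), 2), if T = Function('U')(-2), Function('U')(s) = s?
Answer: Rational(247009, 256) ≈ 964.88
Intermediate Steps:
T = -2
Function('W')(h, o) = Rational(-1, 4) (Function('W')(h, o) = Pow(Add(-4, 0), -1) = Pow(-4, -1) = Rational(-1, 4))
Function('f')(Y) = Pow(Add(Rational(-1, 4), Y), 2)
Pow(Add(T, Function('f')(6)), 2) = Pow(Add(-2, Mul(Rational(1, 16), Pow(Add(-1, Mul(4, 6)), 2))), 2) = Pow(Add(-2, Mul(Rational(1, 16), Pow(Add(-1, 24), 2))), 2) = Pow(Add(-2, Mul(Rational(1, 16), Pow(23, 2))), 2) = Pow(Add(-2, Mul(Rational(1, 16), 529)), 2) = Pow(Add(-2, Rational(529, 16)), 2) = Pow(Rational(497, 16), 2) = Rational(247009, 256)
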